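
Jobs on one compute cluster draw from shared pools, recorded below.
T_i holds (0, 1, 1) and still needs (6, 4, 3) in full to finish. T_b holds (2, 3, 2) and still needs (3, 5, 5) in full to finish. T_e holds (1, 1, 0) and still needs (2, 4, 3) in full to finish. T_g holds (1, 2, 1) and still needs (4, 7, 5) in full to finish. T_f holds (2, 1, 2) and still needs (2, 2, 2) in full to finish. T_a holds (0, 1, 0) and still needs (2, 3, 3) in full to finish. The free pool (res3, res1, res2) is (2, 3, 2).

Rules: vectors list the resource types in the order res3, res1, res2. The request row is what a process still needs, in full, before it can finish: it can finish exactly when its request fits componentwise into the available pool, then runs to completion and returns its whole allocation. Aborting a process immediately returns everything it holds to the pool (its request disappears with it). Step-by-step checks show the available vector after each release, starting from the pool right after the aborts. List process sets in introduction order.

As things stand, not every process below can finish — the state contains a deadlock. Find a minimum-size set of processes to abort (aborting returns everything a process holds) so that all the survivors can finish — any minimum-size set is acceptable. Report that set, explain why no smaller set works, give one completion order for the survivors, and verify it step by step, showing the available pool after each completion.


Abort T_i.
Key observation: T_g was stuck for good until T_i gave back (0, 1, 1); in the order shown it finishes at step 4.
Minimality: the empty abort set fails — the state is deadlocked as it stands.
Survivors finish in the order: T_a, T_f, T_e, T_g, T_b. Walking it through (pool after the aborts first):
  pool = (2, 4, 3)
  T_a needs (2, 3, 3) <= (2, 4, 3) -> finishes; pool += (0, 1, 0) = (2, 5, 3)
  T_f needs (2, 2, 2) <= (2, 5, 3) -> finishes; pool += (2, 1, 2) = (4, 6, 5)
  T_e needs (2, 4, 3) <= (4, 6, 5) -> finishes; pool += (1, 1, 0) = (5, 7, 5)
  T_g needs (4, 7, 5) <= (5, 7, 5) -> finishes; pool += (1, 2, 1) = (6, 9, 6)
  T_b needs (3, 5, 5) <= (6, 9, 6) -> finishes; pool += (2, 3, 2) = (8, 12, 8)


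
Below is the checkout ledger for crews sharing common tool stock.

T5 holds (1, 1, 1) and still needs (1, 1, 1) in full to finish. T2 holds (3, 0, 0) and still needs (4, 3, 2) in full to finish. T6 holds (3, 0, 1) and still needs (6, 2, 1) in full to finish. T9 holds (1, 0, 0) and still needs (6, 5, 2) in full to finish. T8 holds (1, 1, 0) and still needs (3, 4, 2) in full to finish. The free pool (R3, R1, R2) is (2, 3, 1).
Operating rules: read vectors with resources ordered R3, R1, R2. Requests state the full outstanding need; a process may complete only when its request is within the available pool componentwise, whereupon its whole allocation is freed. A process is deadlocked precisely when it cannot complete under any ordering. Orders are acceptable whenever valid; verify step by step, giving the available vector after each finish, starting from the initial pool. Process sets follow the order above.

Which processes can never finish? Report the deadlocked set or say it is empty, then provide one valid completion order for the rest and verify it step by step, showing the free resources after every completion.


No process is deadlocked.
Key observation: the pool covers T5 at once, and every later process fits after earlier releases.
One completion order for the rest: T5, T8, T2, T9, T6. Check, step by step:
  pool = (2, 3, 1)
  T5 needs (1, 1, 1) <= (2, 3, 1) -> finishes; pool += (1, 1, 1) = (3, 4, 2)
  T8 needs (3, 4, 2) <= (3, 4, 2) -> finishes; pool += (1, 1, 0) = (4, 5, 2)
  T2 needs (4, 3, 2) <= (4, 5, 2) -> finishes; pool += (3, 0, 0) = (7, 5, 2)
  T9 needs (6, 5, 2) <= (7, 5, 2) -> finishes; pool += (1, 0, 0) = (8, 5, 2)
  T6 needs (6, 2, 1) <= (8, 5, 2) -> finishes; pool += (3, 0, 1) = (11, 5, 3)


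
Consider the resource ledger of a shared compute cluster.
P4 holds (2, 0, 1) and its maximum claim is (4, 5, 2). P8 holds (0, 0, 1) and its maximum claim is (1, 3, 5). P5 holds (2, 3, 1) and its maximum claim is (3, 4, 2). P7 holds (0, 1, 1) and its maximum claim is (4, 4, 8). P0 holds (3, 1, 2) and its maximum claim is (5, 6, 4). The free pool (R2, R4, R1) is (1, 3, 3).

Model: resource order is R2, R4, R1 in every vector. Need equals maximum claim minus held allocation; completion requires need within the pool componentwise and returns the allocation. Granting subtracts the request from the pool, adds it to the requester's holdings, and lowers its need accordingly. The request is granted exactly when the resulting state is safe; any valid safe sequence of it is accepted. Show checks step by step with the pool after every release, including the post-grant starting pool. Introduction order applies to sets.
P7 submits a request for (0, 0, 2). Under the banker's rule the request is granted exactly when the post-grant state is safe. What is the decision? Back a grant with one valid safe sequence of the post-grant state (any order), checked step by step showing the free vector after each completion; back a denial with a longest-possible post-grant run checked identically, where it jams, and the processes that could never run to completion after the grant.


GRANT. The post-grant state is safe; one safe sequence: P5, P0, P4, P7, P8.
Key observation: the grant leaves (1, 3, 1) free — enough for P5, whose release restarts the cascade.
Step-by-step check of the post-grant state:
  pool = (1, 3, 1)
  P5: need (1, 1, 1) fits (1, 3, 1); releases (2, 3, 1), pool now (3, 6, 2)
  P0: need (2, 5, 2) fits (3, 6, 2); releases (3, 1, 2), pool now (6, 7, 4)
  P4: need (2, 5, 1) fits (6, 7, 4); releases (2, 0, 1), pool now (8, 7, 5)
  P7: need (4, 3, 5) fits (8, 7, 5); releases (0, 1, 3), pool now (8, 8, 8)
  P8: need (1, 3, 4) fits (8, 8, 8); releases (0, 0, 1), pool now (8, 8, 9)


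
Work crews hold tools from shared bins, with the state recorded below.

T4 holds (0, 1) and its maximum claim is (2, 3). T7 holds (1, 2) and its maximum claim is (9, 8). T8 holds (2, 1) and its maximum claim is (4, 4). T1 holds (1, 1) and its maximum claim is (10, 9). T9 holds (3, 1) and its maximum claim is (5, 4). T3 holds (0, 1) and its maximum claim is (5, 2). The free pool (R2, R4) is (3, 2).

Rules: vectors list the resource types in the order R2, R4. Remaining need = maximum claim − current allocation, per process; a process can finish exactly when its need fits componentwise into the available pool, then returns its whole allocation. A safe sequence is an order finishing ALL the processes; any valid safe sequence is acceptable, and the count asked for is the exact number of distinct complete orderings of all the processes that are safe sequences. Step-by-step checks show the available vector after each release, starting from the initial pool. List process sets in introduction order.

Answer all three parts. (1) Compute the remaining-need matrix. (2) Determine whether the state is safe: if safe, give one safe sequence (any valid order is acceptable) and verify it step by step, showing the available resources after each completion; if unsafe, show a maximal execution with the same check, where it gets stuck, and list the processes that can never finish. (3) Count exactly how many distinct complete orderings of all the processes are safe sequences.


(1) Outstanding need per process (order R2, R4):
  T4: (2, 2)
  T7: (8, 6)
  T8: (2, 3)
  T1: (9, 8)
  T9: (2, 3)
  T3: (5, 1)
(2) SAFE. One safe sequence: T4, T8, T9, T3, T7, T1.
Key observation: reading the order forward, T4 is the first process whose need (2, 2) meets the free pool (3, 2) exactly on a resource it requests.
Check, step by step:
  pool = (3, 2)
  run T4 (needs (2, 2), free (3, 2)); after release of (0, 1) the pool is (3, 3)
  run T8 (needs (2, 3), free (3, 3)); after release of (2, 1) the pool is (5, 4)
  run T9 (needs (2, 3), free (5, 4)); after release of (3, 1) the pool is (8, 5)
  run T3 (needs (5, 1), free (8, 5)); after release of (0, 1) the pool is (8, 6)
  run T7 (needs (8, 6), free (8, 6)); after release of (1, 2) the pool is (9, 8)
  run T1 (needs (9, 8), free (9, 8)); after release of (1, 1) the pool is (10, 9)
(3) The exact count: 4 of the possible complete orderings are safe sequences.


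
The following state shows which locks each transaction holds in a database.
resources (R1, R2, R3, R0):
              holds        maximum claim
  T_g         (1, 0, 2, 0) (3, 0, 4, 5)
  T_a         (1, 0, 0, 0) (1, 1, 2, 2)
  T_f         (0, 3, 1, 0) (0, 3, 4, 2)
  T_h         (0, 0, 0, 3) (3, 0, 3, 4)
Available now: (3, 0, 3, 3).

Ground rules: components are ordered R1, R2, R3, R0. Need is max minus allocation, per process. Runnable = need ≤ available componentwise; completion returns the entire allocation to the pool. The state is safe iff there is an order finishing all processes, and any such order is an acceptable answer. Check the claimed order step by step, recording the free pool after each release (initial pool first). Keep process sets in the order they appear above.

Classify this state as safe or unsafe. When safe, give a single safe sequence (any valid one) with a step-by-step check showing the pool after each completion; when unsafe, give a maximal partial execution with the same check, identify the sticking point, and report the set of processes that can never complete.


The state is SAFE; one workable sequence: T_f, T_a, T_h, T_g.
Key observation: the order's first zero-slack moment is T_f ((0, 0, 3, 2) needed, (3, 0, 3, 3) free — a requested resource with nothing to spare).
Walking it through:
  pool = (3, 0, 3, 3)
  T_f needs (0, 0, 3, 2) <= (3, 0, 3, 3) -> finishes; pool += (0, 3, 1, 0) = (3, 3, 4, 3)
  T_a needs (0, 1, 2, 2) <= (3, 3, 4, 3) -> finishes; pool += (1, 0, 0, 0) = (4, 3, 4, 3)
  T_h needs (3, 0, 3, 1) <= (4, 3, 4, 3) -> finishes; pool += (0, 0, 0, 3) = (4, 3, 4, 6)
  T_g needs (2, 0, 2, 5) <= (4, 3, 4, 6) -> finishes; pool += (1, 0, 2, 0) = (5, 3, 6, 6)


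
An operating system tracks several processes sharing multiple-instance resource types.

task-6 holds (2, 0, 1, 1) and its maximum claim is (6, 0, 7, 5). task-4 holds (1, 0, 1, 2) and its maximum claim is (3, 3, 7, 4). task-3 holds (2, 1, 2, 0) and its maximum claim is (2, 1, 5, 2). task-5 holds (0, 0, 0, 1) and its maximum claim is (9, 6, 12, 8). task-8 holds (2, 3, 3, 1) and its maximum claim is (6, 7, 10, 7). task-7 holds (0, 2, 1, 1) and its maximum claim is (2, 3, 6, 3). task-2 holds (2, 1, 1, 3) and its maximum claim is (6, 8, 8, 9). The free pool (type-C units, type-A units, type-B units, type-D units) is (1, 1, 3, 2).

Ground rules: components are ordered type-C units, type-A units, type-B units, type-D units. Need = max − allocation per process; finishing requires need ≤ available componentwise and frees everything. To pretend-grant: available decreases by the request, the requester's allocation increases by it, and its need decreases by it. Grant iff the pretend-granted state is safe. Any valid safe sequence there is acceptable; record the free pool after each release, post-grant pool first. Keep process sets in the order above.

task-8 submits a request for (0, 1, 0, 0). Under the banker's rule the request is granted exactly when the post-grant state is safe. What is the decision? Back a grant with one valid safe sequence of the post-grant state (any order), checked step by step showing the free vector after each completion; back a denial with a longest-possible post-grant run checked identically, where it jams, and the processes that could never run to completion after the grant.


GRANT: granting preserves safety; a valid post-grant sequence is task-3, task-7, task-4, task-6, task-8, task-2, task-5.
Key observation: even at the reduced pool (1, 0, 3, 2), task-3 fits immediately, so safety survives the grant.
Step-by-step check of the post-grant state:
  pool = (1, 0, 3, 2)
  task-3: need (0, 0, 3, 2) fits (1, 0, 3, 2); releases (2, 1, 2, 0), pool now (3, 1, 5, 2)
  task-7: need (2, 1, 5, 2) fits (3, 1, 5, 2); releases (0, 2, 1, 1), pool now (3, 3, 6, 3)
  task-4: need (2, 3, 6, 2) fits (3, 3, 6, 3); releases (1, 0, 1, 2), pool now (4, 3, 7, 5)
  task-6: need (4, 0, 6, 4) fits (4, 3, 7, 5); releases (2, 0, 1, 1), pool now (6, 3, 8, 6)
  task-8: need (4, 3, 7, 6) fits (6, 3, 8, 6); releases (2, 4, 3, 1), pool now (8, 7, 11, 7)
  task-2: need (4, 7, 7, 6) fits (8, 7, 11, 7); releases (2, 1, 1, 3), pool now (10, 8, 12, 10)
  task-5: need (9, 6, 12, 7) fits (10, 8, 12, 10); releases (0, 0, 0, 1), pool now (10, 8, 12, 11)


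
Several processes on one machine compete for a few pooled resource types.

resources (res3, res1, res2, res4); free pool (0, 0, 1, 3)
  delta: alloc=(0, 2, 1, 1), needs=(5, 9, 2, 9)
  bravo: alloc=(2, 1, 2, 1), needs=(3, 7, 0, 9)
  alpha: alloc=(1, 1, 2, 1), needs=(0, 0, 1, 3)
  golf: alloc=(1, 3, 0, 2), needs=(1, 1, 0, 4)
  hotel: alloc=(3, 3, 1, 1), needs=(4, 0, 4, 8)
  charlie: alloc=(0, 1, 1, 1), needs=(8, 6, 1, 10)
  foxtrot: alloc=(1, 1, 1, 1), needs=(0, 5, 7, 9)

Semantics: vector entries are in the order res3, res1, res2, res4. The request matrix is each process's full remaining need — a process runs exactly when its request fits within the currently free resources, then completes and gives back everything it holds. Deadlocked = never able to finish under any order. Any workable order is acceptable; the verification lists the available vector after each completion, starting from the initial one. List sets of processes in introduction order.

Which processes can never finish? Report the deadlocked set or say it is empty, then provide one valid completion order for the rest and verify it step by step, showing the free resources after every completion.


The deadlocked set is delta, bravo, hotel, charlie and foxtrot.
Key observation: after alpha, golf complete, (2, 4, 3, 6) is the best the pool ever gets, yet each leftover process wants more res4.
One completion order for the rest: alpha, golf. Check, step by step:
  pool = (0, 0, 1, 3)
  alpha: need (0, 0, 1, 3) fits (0, 0, 1, 3); releases (1, 1, 2, 1), pool now (1, 1, 3, 4)
  golf: need (1, 1, 0, 4) fits (1, 1, 3, 4); releases (1, 3, 0, 2), pool now (2, 4, 3, 6)
None of the blocked processes ever fits:
  blocked: delta wants (5, 9, 2, 9), pool (2, 4, 3, 6) — not enough res3, res1 and res4
  blocked: bravo wants (3, 7, 0, 9), pool (2, 4, 3, 6) — not enough res3, res1 and res4
  blocked: hotel wants (4, 0, 4, 8), pool (2, 4, 3, 6) — not enough res3, res2 and res4
  blocked: charlie wants (8, 6, 1, 10), pool (2, 4, 3, 6) — not enough res3, res1 and res4
  blocked: foxtrot wants (0, 5, 7, 9), pool (2, 4, 3, 6) — not enough res1, res2 and res4


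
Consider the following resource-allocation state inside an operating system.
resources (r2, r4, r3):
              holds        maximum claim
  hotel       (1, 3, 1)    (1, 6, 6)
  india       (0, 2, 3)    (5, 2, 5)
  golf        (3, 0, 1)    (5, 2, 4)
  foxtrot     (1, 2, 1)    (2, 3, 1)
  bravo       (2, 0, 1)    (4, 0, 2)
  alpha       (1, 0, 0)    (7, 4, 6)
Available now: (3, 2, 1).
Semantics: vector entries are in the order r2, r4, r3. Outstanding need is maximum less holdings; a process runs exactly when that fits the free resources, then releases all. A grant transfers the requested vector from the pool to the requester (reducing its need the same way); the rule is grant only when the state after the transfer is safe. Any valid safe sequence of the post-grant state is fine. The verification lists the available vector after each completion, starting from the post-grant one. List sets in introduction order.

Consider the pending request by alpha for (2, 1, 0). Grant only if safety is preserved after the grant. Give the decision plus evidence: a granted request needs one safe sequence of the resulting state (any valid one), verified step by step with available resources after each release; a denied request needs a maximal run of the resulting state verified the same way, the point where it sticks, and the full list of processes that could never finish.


GRANT — the state after the grant stays safe, e.g. via foxtrot, bravo, golf, india, hotel, alpha.
Key observation: with (1, 1, 1) left after the transfer, foxtrot can run at once — the state stays safe.
Verifying the post-grant state step by step:
  pool = (1, 1, 1)
  foxtrot needs (1, 1, 0) <= (1, 1, 1) -> finishes; pool += (1, 2, 1) = (2, 3, 2)
  bravo needs (2, 0, 1) <= (2, 3, 2) -> finishes; pool += (2, 0, 1) = (4, 3, 3)
  golf needs (2, 2, 3) <= (4, 3, 3) -> finishes; pool += (3, 0, 1) = (7, 3, 4)
  india needs (5, 0, 2) <= (7, 3, 4) -> finishes; pool += (0, 2, 3) = (7, 5, 7)
  hotel needs (0, 3, 5) <= (7, 5, 7) -> finishes; pool += (1, 3, 1) = (8, 8, 8)
  alpha needs (4, 3, 6) <= (8, 8, 8) -> finishes; pool += (3, 1, 0) = (11, 9, 8)


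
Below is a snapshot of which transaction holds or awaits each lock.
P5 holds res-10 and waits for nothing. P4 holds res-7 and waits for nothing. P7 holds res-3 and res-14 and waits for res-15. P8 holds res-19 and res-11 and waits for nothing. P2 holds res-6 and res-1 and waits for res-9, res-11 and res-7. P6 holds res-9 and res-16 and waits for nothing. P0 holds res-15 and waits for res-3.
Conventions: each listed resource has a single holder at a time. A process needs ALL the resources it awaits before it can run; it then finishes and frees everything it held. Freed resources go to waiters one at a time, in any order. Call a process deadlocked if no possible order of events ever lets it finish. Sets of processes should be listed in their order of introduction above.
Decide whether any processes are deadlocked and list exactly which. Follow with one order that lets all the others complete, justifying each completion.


Deadlocked set: P7 and P0.
Key observation: nobody on the ring P7 -> P0 -> P7 can start until another member finishes, which never happens; no other process is dragged down with it.
The rest can finish in the order P4, P6, P8, P2, P5.
Verifying each step:
  run P4 (it waits on nothing); releases res-7
  run P6 (it waits on nothing); releases res-9 and res-16
  run P8 (it waits on nothing); releases res-19 and res-11
  P2: everything it awaited (res-9, res-11 and res-7) is free; runs, freeing res-6 and res-1
  run P5 (it waits on nothing); releases res-10


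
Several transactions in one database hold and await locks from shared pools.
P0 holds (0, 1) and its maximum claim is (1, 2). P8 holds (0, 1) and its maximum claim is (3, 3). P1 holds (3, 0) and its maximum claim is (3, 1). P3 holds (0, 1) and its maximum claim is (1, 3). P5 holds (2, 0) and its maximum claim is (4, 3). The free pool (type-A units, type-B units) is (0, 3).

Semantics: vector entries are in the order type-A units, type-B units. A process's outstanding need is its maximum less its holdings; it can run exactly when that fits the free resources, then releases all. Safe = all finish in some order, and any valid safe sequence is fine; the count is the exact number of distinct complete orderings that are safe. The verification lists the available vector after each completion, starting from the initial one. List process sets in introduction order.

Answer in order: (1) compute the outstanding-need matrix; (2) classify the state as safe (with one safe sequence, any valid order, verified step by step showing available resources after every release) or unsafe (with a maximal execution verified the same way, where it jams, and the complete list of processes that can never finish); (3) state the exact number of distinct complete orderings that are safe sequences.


(1) Outstanding need per process (order type-A units, type-B units):
  P0: (1, 1)
  P8: (3, 2)
  P1: (0, 1)
  P3: (1, 2)
  P5: (2, 3)
(2) SAFE. One safe sequence: P1, P8, P0, P5, P3.
Key observation: P8 marks the first exact bind of the order: its need (3, 2) fits the free (3, 3) with zero slack on a requested resource.
Step-by-step check:
  pool = (0, 3)
  run P1 (needs (0, 1), free (0, 3)); after release of (3, 0) the pool is (3, 3)
  run P8 (needs (3, 2), free (3, 3)); after release of (0, 1) the pool is (3, 4)
  run P0 (needs (1, 1), free (3, 4)); after release of (0, 1) the pool is (3, 5)
  run P5 (needs (2, 3), free (3, 5)); after release of (2, 0) the pool is (5, 5)
  run P3 (needs (1, 2), free (5, 5)); after release of (0, 1) the pool is (5, 6)
(3) Precisely 24 of the possible complete orderings are safe sequences.


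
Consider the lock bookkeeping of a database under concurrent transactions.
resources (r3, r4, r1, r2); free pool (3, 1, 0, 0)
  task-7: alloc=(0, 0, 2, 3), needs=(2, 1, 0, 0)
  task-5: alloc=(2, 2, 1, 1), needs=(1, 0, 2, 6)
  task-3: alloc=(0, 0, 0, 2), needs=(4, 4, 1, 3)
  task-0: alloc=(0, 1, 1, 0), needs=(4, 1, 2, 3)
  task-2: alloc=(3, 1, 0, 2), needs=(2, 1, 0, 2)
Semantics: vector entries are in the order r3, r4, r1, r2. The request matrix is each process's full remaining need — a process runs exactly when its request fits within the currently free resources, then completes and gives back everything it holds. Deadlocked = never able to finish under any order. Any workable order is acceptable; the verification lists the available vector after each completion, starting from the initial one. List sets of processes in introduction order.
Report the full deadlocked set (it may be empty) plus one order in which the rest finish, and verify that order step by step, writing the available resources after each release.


Deadlocked: task-5 and task-3.
Key observation: after task-7, task-2, task-0 the pool peaks at (6, 3, 3, 5), and each blocked process is short somewhere: task-5 on r2; task-3 on r4.
The rest can finish in the order task-7, task-2, task-0. Check, step by step:
  pool = (3, 1, 0, 0)
  task-7: need (2, 1, 0, 0) fits (3, 1, 0, 0); releases (0, 0, 2, 3), pool now (3, 1, 2, 3)
  task-2: need (2, 1, 0, 2) fits (3, 1, 2, 3); releases (3, 1, 0, 2), pool now (6, 2, 2, 5)
  task-0: need (4, 1, 2, 3) fits (6, 2, 2, 5); releases (0, 1, 1, 0), pool now (6, 3, 3, 5)
The blocked processes can never fit:
  blocked: task-5 wants (1, 0, 2, 6), pool (6, 3, 3, 5) — not enough r2
  blocked: task-3 wants (4, 4, 1, 3), pool (6, 3, 3, 5) — not enough r4


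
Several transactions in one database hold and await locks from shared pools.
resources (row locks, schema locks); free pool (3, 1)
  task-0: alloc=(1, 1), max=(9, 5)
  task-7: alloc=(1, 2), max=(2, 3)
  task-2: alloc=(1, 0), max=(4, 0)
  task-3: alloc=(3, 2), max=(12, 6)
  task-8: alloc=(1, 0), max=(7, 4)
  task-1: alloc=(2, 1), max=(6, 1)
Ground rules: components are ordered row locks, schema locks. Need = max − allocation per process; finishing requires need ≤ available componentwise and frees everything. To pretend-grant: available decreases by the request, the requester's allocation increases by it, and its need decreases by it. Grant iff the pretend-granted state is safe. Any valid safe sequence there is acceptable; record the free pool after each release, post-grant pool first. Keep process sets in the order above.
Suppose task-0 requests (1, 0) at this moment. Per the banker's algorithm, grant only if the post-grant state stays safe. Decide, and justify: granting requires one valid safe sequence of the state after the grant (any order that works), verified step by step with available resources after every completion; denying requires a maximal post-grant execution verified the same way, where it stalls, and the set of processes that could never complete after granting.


GRANT. The post-grant state is safe; one safe sequence: task-7, task-2, task-1, task-8, task-0, task-3.
Key observation: even at the reduced pool (2, 1), task-7 fits immediately, so safety survives the grant.
Verifying the post-grant state step by step:
  pool = (2, 1)
  run task-7 (needs (1, 1), free (2, 1)); after release of (1, 2) the pool is (3, 3)
  run task-2 (needs (3, 0), free (3, 3)); after release of (1, 0) the pool is (4, 3)
  run task-1 (needs (4, 0), free (4, 3)); after release of (2, 1) the pool is (6, 4)
  run task-8 (needs (6, 4), free (6, 4)); after release of (1, 0) the pool is (7, 4)
  run task-0 (needs (7, 4), free (7, 4)); after release of (2, 1) the pool is (9, 5)
  run task-3 (needs (9, 4), free (9, 5)); after release of (3, 2) the pool is (12, 7)


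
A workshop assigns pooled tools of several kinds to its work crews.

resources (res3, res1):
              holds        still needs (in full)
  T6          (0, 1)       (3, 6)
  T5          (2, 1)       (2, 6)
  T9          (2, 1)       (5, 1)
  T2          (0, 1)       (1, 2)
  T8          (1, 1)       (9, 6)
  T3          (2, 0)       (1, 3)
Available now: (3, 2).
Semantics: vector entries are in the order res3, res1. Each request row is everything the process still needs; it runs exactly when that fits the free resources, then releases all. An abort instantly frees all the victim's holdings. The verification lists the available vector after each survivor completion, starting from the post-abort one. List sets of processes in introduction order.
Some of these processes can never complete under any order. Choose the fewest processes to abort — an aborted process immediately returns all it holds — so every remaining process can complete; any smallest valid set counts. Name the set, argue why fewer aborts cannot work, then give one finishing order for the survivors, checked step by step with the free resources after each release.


Minimum abort set: T6 and T5.
Key observation: T8 had no path to completion before; after the abort of T6 and T5 ((2, 2) returned), step 4 is where it fits.
No one abort is enough; case by case: T6 alone leaves T5 blocked (short on res1); T5 alone leaves T6 blocked (short on res1); T9 alone leaves T6 blocked (short on res1); T2 alone leaves T6 blocked (short on res1); T8 alone leaves T6 blocked (short on res1); T3 alone leaves T6 blocked (short on res1).
The survivors complete as T3, T2, T9, T8. Verifying each step (starting from the post-abort pool):
  pool = (5, 4)
  T3: need (1, 3) fits (5, 4); releases (2, 0), pool now (7, 4)
  T2: need (1, 2) fits (7, 4); releases (0, 1), pool now (7, 5)
  T9: need (5, 1) fits (7, 5); releases (2, 1), pool now (9, 6)
  T8: need (9, 6) fits (9, 6); releases (1, 1), pool now (10, 7)


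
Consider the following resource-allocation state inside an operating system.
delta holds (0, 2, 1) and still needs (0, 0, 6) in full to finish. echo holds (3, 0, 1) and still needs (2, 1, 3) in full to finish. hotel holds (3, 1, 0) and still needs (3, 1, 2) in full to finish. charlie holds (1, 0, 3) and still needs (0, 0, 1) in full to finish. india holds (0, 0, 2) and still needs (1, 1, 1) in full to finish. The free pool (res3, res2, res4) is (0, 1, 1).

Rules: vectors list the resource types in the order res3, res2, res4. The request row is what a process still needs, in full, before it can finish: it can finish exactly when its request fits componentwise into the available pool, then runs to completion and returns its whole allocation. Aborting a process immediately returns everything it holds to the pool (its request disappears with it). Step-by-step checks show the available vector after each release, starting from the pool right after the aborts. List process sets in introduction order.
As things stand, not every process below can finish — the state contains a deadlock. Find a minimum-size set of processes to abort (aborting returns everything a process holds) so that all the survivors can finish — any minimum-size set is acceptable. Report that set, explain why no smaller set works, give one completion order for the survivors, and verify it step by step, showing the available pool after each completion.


Minimum abort set: hotel.
Key observation: echo could never have finished before the abort; with (3, 1, 0) returned by hotel, it fits at step 4.
No smaller set exists: with zero aborts the deadlock remains.
The survivors complete as india, charlie, delta, echo. Verifying each step (starting from the post-abort pool):
  pool = (3, 2, 1)
  run india (needs (1, 1, 1), free (3, 2, 1)); after release of (0, 0, 2) the pool is (3, 2, 3)
  run charlie (needs (0, 0, 1), free (3, 2, 3)); after release of (1, 0, 3) the pool is (4, 2, 6)
  run delta (needs (0, 0, 6), free (4, 2, 6)); after release of (0, 2, 1) the pool is (4, 4, 7)
  run echo (needs (2, 1, 3), free (4, 4, 7)); after release of (3, 0, 1) the pool is (7, 4, 8)


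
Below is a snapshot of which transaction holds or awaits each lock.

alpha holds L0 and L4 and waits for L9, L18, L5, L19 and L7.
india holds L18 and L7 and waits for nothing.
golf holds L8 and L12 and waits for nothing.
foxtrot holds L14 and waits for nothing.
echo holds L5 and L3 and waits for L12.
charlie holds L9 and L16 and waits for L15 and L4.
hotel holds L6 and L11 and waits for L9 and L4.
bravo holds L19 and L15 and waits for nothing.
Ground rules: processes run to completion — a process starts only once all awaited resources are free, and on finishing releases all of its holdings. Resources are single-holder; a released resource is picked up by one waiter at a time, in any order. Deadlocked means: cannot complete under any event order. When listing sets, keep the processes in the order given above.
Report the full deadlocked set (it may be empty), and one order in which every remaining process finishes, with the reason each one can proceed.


The deadlocked set is alpha, charlie and hotel.
Key observation: the wait chain closes on itself along alpha -> charlie -> alpha; hotel waits into the deadlock from upstream.
The rest can finish in the order foxtrot, india, bravo, golf, echo.
Walking it through:
  run foxtrot (it waits on nothing); releases L14
  run india (it waits on nothing); releases L18 and L7
  run bravo (it waits on nothing); releases L19 and L15
  run golf (it waits on nothing); releases L8 and L12
  echo waits on L12 — all released -> runs and releases L5 and L3


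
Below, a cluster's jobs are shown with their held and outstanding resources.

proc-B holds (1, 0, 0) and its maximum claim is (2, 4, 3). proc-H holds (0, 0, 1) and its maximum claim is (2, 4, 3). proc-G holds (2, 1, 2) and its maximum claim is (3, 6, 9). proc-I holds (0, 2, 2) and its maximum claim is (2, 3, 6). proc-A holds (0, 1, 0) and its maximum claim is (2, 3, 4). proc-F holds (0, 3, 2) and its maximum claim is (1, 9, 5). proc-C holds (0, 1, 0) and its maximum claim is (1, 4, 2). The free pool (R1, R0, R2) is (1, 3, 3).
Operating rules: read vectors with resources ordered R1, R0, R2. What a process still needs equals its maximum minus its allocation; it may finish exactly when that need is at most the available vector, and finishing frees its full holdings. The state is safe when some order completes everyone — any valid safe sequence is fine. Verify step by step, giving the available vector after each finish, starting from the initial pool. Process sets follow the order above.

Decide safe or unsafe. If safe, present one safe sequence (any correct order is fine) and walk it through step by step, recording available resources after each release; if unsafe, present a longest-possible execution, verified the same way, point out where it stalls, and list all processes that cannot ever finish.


SAFE. One safe sequence: proc-C, proc-B, proc-H, proc-I, proc-F, proc-A, proc-G.
Key observation: the first exact fit in this order is proc-C — it needs (1, 3, 2) with (1, 3, 3) free, meeting a requested resource to the last unit.
Step-by-step check:
  pool = (1, 3, 3)
  proc-C needs (1, 3, 2) <= (1, 3, 3) -> finishes; pool += (0, 1, 0) = (1, 4, 3)
  proc-B needs (1, 4, 3) <= (1, 4, 3) -> finishes; pool += (1, 0, 0) = (2, 4, 3)
  proc-H needs (2, 4, 2) <= (2, 4, 3) -> finishes; pool += (0, 0, 1) = (2, 4, 4)
  proc-I needs (2, 1, 4) <= (2, 4, 4) -> finishes; pool += (0, 2, 2) = (2, 6, 6)
  proc-F needs (1, 6, 3) <= (2, 6, 6) -> finishes; pool += (0, 3, 2) = (2, 9, 8)
  proc-A needs (2, 2, 4) <= (2, 9, 8) -> finishes; pool += (0, 1, 0) = (2, 10, 8)
  proc-G needs (1, 5, 7) <= (2, 10, 8) -> finishes; pool += (2, 1, 2) = (4, 11, 10)


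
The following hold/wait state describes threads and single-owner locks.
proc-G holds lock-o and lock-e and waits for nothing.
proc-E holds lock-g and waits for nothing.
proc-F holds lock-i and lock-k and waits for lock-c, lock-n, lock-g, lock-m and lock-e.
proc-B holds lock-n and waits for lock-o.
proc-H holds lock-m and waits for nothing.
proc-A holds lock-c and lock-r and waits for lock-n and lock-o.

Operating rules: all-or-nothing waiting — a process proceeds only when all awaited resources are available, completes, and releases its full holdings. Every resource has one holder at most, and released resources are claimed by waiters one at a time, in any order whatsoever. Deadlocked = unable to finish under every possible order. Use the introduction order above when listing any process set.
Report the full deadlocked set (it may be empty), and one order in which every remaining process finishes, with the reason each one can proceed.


No process is deadlocked.
Key observation: every chain of waits terminates; starting from the processes that wait on nothing, all the rest unlock in turn.
A valid finishing order for the others: proc-E, proc-G, proc-B, proc-A, proc-H, proc-F.
Walking it through:
  run proc-E (it waits on nothing); releases lock-g
  run proc-G (it waits on nothing); releases lock-o and lock-e
  proc-B waits on lock-o — all released -> runs and releases lock-n
  proc-A waits on lock-n and lock-o — all released -> runs and releases lock-c and lock-r
  run proc-H (it waits on nothing); releases lock-m
  proc-F waits on lock-c, lock-n, lock-g, lock-m and lock-e — all released -> runs and releases lock-i and lock-k


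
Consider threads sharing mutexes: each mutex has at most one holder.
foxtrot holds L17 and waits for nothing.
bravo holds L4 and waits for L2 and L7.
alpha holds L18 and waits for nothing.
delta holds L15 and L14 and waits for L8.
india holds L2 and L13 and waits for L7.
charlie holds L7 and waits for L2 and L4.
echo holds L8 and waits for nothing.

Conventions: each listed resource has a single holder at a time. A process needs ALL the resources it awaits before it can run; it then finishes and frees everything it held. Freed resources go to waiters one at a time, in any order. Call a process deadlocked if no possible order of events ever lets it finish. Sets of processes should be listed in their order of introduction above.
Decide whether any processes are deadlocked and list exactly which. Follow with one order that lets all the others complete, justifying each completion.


Deadlocked: bravo, india and charlie.
Key observation: nobody on the ring bravo -> india -> charlie -> bravo can start until another member finishes, which never happens; no other process is dragged down with it.
The rest can finish in the order echo, alpha, foxtrot, delta.
Walking it through:
  echo waits on nothing -> runs at once and releases L8
  alpha waits on nothing -> runs at once and releases L18
  foxtrot waits on nothing -> runs at once and releases L17
  delta waits on L8 — all released -> runs and releases L15 and L14


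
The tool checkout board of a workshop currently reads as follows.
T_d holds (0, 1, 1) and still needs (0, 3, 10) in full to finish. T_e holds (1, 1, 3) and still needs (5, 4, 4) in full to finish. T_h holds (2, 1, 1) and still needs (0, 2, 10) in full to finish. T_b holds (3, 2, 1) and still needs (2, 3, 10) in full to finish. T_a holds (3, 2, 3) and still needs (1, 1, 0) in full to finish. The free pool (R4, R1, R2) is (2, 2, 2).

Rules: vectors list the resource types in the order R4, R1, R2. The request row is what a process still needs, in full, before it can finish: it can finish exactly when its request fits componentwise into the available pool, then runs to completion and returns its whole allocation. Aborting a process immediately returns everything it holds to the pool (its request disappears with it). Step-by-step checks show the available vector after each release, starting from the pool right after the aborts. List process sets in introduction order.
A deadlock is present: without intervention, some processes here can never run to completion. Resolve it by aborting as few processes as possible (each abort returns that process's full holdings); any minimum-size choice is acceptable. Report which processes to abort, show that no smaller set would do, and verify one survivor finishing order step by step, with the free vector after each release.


Minimum abort set: T_d and T_b.
Key observation: the deadlocked T_h becomes finishable only because T_d and T_b released (3, 3, 2); it completes at step 3 below.
Why nothing smaller works — every single abort fails: T_d alone leaves T_h blocked (short on R2); T_e alone leaves T_d blocked (short on R2); T_h alone leaves T_d blocked (short on R2); T_b alone leaves T_d blocked (short on R2); T_a alone leaves T_d blocked (short on R2).
Survivors finish in the order: T_a, T_e, T_h. Verifying each step (pool after the aborts first):
  pool = (5, 5, 4)
  T_a: need (1, 1, 0) fits (5, 5, 4); releases (3, 2, 3), pool now (8, 7, 7)
  T_e: need (5, 4, 4) fits (8, 7, 7); releases (1, 1, 3), pool now (9, 8, 10)
  T_h: need (0, 2, 10) fits (9, 8, 10); releases (2, 1, 1), pool now (11, 9, 11)


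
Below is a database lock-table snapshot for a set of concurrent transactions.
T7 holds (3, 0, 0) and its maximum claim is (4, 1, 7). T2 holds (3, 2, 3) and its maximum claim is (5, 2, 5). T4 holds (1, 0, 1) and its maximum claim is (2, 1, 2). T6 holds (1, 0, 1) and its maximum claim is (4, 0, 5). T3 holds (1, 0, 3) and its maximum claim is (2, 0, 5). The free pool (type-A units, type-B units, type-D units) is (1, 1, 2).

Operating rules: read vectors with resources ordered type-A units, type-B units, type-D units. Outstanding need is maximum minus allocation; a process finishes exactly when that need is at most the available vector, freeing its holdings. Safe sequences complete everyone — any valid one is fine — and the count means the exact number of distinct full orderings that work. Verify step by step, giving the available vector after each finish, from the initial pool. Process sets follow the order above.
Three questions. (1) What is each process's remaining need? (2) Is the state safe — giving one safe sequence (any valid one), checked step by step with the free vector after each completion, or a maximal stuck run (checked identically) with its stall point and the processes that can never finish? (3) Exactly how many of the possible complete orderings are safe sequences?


(1) Need matrix, components ordered type-A units, type-B units, type-D units:
  T7: (1, 1, 7)
  T2: (2, 0, 2)
  T4: (1, 1, 1)
  T6: (3, 0, 4)
  T3: (1, 0, 2)
(2) The state is SAFE; one workable sequence: T3, T2, T7, T4, T6.
Key observation: T3 is the earliest step where a requested resource binds exactly: need (1, 0, 2), pool (1, 1, 2) at its turn.
Step-by-step check:
  pool = (1, 1, 2)
  run T3 (needs (1, 0, 2), free (1, 1, 2)); after release of (1, 0, 3) the pool is (2, 1, 5)
  run T2 (needs (2, 0, 2), free (2, 1, 5)); after release of (3, 2, 3) the pool is (5, 3, 8)
  run T7 (needs (1, 1, 7), free (5, 3, 8)); after release of (3, 0, 0) the pool is (8, 3, 8)
  run T4 (needs (1, 1, 1), free (8, 3, 8)); after release of (1, 0, 1) the pool is (9, 3, 9)
  run T6 (needs (3, 0, 4), free (9, 3, 9)); after release of (1, 0, 1) the pool is (10, 3, 10)
(3) The exact count: 18 of the possible complete orderings are safe sequences.


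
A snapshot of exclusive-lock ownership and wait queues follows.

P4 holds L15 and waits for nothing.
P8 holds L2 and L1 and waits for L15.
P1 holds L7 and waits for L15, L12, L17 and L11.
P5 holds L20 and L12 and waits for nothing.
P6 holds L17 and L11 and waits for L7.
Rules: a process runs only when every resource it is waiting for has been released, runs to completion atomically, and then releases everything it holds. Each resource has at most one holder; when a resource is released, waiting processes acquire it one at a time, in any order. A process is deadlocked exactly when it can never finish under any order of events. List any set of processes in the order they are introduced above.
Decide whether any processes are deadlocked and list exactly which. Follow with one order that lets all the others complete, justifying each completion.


Deadlocked: P1 and P6.
Key observation: the loop P1 -> P6 -> P1 blocks itself forever; no other process is dragged down with it.
A valid finishing order for the others: P4, P5, P8.
Walking it through:
  P4: no waits; runs immediately, freeing L15
  P5: no waits; runs immediately, freeing L20 and L12
  P8 waits on L15 — all released -> runs and releases L2 and L1
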